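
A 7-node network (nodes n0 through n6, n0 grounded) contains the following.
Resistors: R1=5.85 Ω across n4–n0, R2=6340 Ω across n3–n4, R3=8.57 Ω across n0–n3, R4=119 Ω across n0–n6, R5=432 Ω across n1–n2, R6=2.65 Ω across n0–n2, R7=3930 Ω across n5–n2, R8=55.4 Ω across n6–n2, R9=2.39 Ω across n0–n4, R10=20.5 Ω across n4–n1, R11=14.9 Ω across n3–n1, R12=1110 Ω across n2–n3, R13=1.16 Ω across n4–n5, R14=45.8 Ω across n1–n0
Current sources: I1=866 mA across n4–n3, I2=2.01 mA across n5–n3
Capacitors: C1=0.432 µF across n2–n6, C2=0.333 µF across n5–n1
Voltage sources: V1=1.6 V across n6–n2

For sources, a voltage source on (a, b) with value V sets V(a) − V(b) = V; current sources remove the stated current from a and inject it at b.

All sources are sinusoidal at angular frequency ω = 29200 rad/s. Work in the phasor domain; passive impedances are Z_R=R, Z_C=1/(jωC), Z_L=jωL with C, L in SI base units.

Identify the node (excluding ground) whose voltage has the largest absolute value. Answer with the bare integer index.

MNA unknowns: 6 node voltages V₁..V_6 plus 1 source current (V1)
R1: Y=0.1709+0.000j on G[4,0]
R2: Y=0.0001577+0.000j on G[3,4]
R3: Y=0.1167+0.000j on G[0,3]
R4: Y=0.008403+0.000j on G[0,6]
R5: Y=0.002315+0.000j on G[1,2]
R6: Y=0.3774+0.000j on G[0,2]
I1: z[4]−=0.866, z[3]+=0.866
R7: Y=0.0002545+0.000j on G[5,2]
R8: Y=0.01805+0.000j on G[6,2]
I2: z[5]−=0.00201, z[3]+=0.00201
R9: Y=0.4184+0.000j on G[0,4]
C1: Y=0.000+0.01261j on G[2,6]
R10: Y=0.04878+0.000j on G[4,1]
C2: Y=0.000+0.009724j on G[5,1]
R11: Y=0.06711+0.000j on G[3,1]
R12: Y=0.0009009+0.000j on G[2,3]
R13: Y=0.8621+0.000j on G[4,5]
R14: Y=0.02183+0.000j on G[1,0]
V1: row V6−V2=1.6, i_V1 at 6,2
solve → V1=2.195-0.2711j, V2=-0.009552-0.001795j, V3=5.491-0.09839j, V4=-1.185+0.03070j, V5=-1.183+0.06878j, V6=1.590-0.001795j
aux → i_V1=-0.04225-0.02017j

3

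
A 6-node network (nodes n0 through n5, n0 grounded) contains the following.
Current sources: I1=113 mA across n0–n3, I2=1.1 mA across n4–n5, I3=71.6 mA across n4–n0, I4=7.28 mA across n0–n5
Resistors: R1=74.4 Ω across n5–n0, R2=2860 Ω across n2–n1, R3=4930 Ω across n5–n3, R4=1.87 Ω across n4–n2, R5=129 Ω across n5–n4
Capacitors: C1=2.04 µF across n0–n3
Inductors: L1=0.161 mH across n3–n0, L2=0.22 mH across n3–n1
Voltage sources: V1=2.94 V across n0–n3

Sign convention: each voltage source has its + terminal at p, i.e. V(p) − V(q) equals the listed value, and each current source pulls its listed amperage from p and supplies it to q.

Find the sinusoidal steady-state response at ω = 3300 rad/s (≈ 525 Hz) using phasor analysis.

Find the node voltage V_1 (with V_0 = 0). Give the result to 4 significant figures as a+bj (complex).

-2.940-0.002653j V

MNA unknowns: 5 node voltages V₁..V_5 plus 1 source current (V1)
I1: z[0]−=0.113, z[3]+=0.113
R1: Y=0.01344+0.000j on G[5,0]
I2: z[4]−=0.0011, z[5]+=0.0011
C1: Y=0.000+0.006732j on G[0,3]
L1: Y=0.000-1.882j on G[3,0]
R2: Y=0.0003497+0.000j on G[2,1]
R3: Y=0.0002028+0.000j on G[5,3]
I3: z[4]−=0.0716, z[0]+=0.0716
R4: Y=0.5348+0.000j on G[4,2]
L2: Y=0.000-1.377j on G[3,1]
R5: Y=0.007752+0.000j on G[5,4]
I4: z[0]−=0.00728, z[5]+=0.00728
V1: row V0−V3=2.94, i_V1 at 0,3
solve → V1=-2.940-0.002653j, V2=-13.39-0.0001768j, V3=-2.940+0.000j, V4=-13.40-0.0001751j, V5=-4.490-6.345e-05j
aux → i_V1=-0.1090+5.514j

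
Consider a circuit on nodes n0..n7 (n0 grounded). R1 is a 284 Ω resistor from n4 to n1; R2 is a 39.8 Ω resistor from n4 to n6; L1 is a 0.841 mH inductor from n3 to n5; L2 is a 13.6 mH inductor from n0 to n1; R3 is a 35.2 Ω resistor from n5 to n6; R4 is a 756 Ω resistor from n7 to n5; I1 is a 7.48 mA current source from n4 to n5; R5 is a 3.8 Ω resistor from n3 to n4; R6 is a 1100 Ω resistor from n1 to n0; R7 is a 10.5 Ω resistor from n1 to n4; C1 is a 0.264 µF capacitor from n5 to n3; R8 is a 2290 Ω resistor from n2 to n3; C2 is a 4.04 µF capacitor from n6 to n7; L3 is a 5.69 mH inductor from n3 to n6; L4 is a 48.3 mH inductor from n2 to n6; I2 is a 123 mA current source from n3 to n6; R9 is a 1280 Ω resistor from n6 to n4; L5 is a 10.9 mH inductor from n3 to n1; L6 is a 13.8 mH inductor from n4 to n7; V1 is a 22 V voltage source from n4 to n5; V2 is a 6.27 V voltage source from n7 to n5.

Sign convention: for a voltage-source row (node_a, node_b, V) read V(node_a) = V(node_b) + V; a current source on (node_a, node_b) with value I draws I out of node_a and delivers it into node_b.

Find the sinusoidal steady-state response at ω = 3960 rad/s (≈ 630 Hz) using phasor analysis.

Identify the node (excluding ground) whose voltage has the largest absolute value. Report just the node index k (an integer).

Apply KCL at each of the 7 non-ground nodes and solve the resulting linear system.
Node n1: branches {R1, L2, R6, R7, L5} → V_1 = 0.000+0.000j
Node n2: branches {R8, L4} → V_2 = -5.628-0.5360j
Node n3: branches {L1, R5, C1, R8, L3, I2, L5} → V_3 = -13.31+5.724j
Node n4: branches {R1, R2, I1, R5, R7, R9, L6, V1} → V_4 = -1.343-3.122j
Node n5: branches {L1, R3, R4, I1, C1, V1, V2} → V_5 = -23.34-3.122j
Node n6: branches {R2, R3, C2, L3, L4, I2, R9} → V_6 = -5.105+0.1053j
Node n7: branches {R4, C2, L6, V2} → V_7 = -17.07-3.122j
Source currents: i(V1)=-3.121+3.008j, i(V2)=-0.05992-0.09638j

5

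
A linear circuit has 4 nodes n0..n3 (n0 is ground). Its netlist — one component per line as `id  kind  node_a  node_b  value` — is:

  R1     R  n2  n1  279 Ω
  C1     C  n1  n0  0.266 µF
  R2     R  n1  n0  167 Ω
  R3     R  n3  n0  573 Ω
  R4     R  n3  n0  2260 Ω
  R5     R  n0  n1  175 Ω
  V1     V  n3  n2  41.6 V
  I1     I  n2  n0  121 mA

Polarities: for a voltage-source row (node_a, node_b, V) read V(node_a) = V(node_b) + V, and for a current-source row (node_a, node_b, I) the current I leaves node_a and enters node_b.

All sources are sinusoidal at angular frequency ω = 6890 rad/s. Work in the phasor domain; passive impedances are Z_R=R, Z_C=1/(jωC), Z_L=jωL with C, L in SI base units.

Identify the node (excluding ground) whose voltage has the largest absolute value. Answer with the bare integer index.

2

Element admittances at ω=6890 rad/s:
  Y(R1) = 0.003584+0.000j S between n2,n1
  Y(C1) = 0.000+0.001833j S between n1,n0
  Y(R2) = 0.005988+0.000j S between n1,n0
  Y(R3) = 0.001745+0.000j S between n3,n0
  Y(R4) = 0.0004425+0.000j S between n3,n0
  Y(R5) = 0.005714+0.000j S between n0,n1
  V1: constraint V(n3)−V(n2) = 41.6
  I1: injects 0.121 A into n0 (from n2)
Assemble and solve the 4×4 MNA system:
  V(n1)=-9.885+1.387j  V(n2)=-42.87+0.8614j  V(n3)=-1.269+0.8614j
  i(V1)=0.002777-0.001884j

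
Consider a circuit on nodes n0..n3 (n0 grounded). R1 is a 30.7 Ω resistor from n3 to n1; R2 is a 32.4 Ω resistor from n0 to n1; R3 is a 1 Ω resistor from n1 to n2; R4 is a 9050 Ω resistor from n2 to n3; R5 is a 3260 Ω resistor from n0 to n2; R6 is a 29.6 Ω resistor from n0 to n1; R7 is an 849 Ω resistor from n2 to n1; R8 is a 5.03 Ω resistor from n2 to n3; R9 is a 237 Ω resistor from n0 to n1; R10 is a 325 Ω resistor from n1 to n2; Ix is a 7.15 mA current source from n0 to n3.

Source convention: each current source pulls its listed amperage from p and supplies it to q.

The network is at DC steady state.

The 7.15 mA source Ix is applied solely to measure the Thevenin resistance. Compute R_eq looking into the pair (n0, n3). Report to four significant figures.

Apply KCL at each of the 3 non-ground nodes and solve the resulting linear system.
Node n1: branches {R1, R2, R3, R6, R7, R9, R10} → V_1 = 0.1033
Node n2: branches {R3, R4, R5, R7, R8, R10} → V_2 = 0.1093
Node n3: branches {R1, R4, R8, Ix} → V_3 = 0.1393

R_eq = 19.48 Ω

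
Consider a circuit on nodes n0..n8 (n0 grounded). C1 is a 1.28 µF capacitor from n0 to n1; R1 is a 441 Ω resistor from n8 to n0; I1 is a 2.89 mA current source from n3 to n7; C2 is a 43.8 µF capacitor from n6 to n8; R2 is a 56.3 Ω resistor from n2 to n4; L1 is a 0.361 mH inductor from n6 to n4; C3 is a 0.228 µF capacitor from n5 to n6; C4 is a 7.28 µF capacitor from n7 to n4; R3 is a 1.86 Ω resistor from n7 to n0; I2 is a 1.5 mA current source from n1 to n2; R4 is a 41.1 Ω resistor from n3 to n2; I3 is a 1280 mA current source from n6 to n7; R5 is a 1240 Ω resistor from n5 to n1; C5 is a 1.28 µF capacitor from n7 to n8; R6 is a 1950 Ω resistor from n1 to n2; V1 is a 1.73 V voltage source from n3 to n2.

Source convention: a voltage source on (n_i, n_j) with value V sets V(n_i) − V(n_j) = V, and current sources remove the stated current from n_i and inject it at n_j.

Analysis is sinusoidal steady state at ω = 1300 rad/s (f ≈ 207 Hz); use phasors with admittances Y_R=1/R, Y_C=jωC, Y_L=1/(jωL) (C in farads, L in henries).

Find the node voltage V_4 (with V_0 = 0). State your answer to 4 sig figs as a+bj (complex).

-23.07+105.8j V

MNA unknowns: 8 node voltages V₁..V_8 plus 1 source current (V1)
C1: Y=0.000+0.001664j on G[0,1]
R1: Y=0.002268+0.000j on G[8,0]
I1: z[3]−=0.00289, z[7]+=0.00289
C2: Y=0.000+0.05694j on G[6,8]
R2: Y=0.01776+0.000j on G[2,4]
L1: Y=0.000-2.131j on G[6,4]
C3: Y=0.000+0.0002964j on G[5,6]
C4: Y=0.000+0.009464j on G[7,4]
R3: Y=0.5376+0.000j on G[7,0]
I2: z[1]−=0.0015, z[2]+=0.0015
R4: Y=0.02433+0.000j on G[3,2]
I3: z[6]−=1.28, z[7]+=1.28
R5: Y=0.0008065+0.000j on G[5,1]
C5: Y=0.000+0.001664j on G[7,8]
R6: Y=0.0005128+0.000j on G[1,2]
V1: row V3−V2=1.73, i_V1 at 3,2
solve → V1=20.71+28.60j, V2=-21.92+103.7j, V3=-20.19+103.7j, V4=-23.07+105.8j, V5=-9.347+23.59j, V6=-22.99+105.4j, V7=0.1992-0.4915j, V8=-26.25+101.3j
aux → i_V1=-0.04498+0.000j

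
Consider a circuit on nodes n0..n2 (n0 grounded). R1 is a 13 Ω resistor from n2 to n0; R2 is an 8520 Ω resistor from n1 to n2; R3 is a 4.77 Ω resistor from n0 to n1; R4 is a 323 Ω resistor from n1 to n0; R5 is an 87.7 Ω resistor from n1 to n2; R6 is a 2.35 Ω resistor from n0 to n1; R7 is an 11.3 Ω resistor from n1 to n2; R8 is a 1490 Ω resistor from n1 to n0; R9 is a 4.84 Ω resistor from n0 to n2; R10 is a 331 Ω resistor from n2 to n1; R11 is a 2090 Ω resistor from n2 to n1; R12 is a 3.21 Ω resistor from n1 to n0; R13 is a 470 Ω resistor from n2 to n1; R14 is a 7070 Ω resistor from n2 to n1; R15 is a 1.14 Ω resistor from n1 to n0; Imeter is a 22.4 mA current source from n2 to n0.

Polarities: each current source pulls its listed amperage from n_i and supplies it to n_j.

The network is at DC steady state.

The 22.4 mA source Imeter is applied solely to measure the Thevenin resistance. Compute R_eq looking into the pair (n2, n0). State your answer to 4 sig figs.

R_eq = 2.607 Ω

Apply KCL at each of the 2 non-ground nodes and solve the resulting linear system.
Node n1: branches {R2, R3, R4, R5, R6, R7, R8, R10, R11, R12, R13, R14, R15} → V_1 = -0.003195
Node n2: branches {R1, R2, R5, R7, R9, R10, R11, R13, R14, Imeter} → V_2 = -0.05840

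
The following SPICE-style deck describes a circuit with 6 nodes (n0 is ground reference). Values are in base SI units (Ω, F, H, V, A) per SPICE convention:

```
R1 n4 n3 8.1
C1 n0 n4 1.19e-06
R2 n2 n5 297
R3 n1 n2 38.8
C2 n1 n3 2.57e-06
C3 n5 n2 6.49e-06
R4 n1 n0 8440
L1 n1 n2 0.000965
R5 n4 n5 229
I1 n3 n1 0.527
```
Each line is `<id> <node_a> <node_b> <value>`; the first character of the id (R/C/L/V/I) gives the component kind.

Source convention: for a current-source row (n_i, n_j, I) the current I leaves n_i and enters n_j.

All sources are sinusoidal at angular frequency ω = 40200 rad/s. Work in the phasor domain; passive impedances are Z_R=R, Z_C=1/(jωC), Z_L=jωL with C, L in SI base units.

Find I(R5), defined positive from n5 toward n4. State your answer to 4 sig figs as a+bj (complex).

-0.0004344-0.01985j A

Apply KCL at each of the 5 non-ground nodes and solve the resulting linear system.
Node n1: branches {R3, C2, R4, L1, I1} → V_1 = 0.2134-4.939j
Node n2: branches {R2, R3, C3, L1} → V_2 = -0.1634-4.545j
Node n3: branches {R1, C2, I1} → V_3 = 0.01555+0.1661j
Node n4: branches {R1, C1, R5} → V_4 = 0.01223+0.0005285j
Node n5: branches {R2, C3, R5} → V_5 = -0.08725-4.546j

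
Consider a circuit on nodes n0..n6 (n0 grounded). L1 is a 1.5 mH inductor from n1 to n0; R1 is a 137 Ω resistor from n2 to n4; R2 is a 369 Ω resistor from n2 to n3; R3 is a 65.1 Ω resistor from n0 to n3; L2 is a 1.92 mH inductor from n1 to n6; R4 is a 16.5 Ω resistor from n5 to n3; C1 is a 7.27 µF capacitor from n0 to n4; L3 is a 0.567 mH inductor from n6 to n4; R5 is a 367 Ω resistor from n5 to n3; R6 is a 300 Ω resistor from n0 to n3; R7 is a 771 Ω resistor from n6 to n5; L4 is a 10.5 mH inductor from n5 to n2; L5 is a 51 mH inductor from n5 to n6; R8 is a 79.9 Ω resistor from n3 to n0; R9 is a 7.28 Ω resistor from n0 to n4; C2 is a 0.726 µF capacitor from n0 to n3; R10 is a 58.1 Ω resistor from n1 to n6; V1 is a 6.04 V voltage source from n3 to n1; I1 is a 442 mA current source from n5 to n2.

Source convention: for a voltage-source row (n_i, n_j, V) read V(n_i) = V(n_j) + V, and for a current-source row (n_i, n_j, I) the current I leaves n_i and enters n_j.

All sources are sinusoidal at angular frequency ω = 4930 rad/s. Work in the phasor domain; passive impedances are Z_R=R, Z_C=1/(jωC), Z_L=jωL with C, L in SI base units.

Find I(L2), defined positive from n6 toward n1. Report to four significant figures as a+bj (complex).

Apply KCL at each of the 6 non-ground nodes and solve the resulting linear system.
Node n1: branches {L1, L2, R10, V1} → V_1 = 0.1803-1.192j
Node n2: branches {R1, R2, L4, I1} → V_2 = 12.10+14.30j
Node n3: branches {R2, R3, R4, R5, R6, R8, C2, V1} → V_3 = 6.220-1.192j
Node n4: branches {R1, C1, L3, R9} → V_4 = -0.1833+0.3342j
Node n5: branches {R4, R5, R7, L4, L5, I1} → V_5 = 4.651-3.110j
Node n6: branches {L2, L3, R7, L5, R10} → V_6 = -0.008192-0.02035j
Source currents: i(V1)=-0.2818-0.06447j

0.1238+0.01991j A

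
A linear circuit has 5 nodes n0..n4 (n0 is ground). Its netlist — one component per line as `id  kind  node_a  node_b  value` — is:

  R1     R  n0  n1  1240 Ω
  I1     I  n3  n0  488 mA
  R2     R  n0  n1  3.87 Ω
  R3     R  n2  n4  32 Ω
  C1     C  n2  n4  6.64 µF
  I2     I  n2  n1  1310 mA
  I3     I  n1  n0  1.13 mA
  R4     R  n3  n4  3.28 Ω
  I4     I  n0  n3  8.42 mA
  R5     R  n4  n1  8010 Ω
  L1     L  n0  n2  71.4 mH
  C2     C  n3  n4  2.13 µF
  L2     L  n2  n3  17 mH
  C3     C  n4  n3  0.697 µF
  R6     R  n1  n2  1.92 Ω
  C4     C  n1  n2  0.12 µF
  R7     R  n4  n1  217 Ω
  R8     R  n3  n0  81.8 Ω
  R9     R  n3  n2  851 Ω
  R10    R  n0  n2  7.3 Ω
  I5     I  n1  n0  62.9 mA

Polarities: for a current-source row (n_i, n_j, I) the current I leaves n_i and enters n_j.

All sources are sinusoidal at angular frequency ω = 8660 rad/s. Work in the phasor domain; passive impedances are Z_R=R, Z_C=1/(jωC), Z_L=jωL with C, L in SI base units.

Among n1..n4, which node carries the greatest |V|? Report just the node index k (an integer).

3

Apply KCL at each of the 4 non-ground nodes and solve the resulting linear system.
Node n1: branches {R1, R2, I2, I3, R5, R6, C4, R7, I5} → V_1 = -0.2663-0.1001j
Node n2: branches {R3, C1, I2, L1, L2, R6, C4, R9, R10} → V_2 = -2.731-0.1821j
Node n3: branches {I1, R4, I4, C2, L2, C3, R8, R9} → V_3 = -8.193+3.801j
Node n4: branches {R3, C1, R4, R5, C2, C3, R7} → V_4 = -6.867+3.984j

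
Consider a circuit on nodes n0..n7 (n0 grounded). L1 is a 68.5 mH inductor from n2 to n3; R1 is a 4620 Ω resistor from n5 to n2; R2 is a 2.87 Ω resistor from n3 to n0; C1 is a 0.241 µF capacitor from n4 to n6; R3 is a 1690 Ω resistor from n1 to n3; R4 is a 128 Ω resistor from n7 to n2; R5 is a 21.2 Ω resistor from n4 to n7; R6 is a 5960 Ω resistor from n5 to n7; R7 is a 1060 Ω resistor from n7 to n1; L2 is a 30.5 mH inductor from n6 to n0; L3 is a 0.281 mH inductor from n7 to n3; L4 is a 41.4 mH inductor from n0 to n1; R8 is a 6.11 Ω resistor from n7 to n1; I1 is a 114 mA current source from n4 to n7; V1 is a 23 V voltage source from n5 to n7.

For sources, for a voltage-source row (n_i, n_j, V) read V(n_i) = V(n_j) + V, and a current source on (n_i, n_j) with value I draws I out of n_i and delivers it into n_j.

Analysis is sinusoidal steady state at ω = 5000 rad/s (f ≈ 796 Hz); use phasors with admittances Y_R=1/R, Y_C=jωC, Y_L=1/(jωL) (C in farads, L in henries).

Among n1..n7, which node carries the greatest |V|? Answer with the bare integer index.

5

Apply KCL at each of the 7 non-ground nodes and solve the resulting linear system.
Node n1: branches {R3, R7, L4, R8} → V_1 = -0.007207+0.009265j
Node n2: branches {L1, R1, R4} → V_2 = 0.5417+0.2064j
Node n3: branches {L1, R2, R3, L3} → V_3 = 0.0002327+0.01016j
Node n4: branches {C1, R5, I1} → V_4 = -2.421+0.08525j
Node n5: branches {R1, R6, V1} → V_5 = 22.99+0.009473j
Node n6: branches {C1, L2} → V_6 = 0.5451-0.01919j
Node n7: branches {R4, R5, R6, R7, L3, R8, I1, V1} → V_7 = -0.006962+0.009473j
Source currents: i(V1)=-0.008719+4.262e-05j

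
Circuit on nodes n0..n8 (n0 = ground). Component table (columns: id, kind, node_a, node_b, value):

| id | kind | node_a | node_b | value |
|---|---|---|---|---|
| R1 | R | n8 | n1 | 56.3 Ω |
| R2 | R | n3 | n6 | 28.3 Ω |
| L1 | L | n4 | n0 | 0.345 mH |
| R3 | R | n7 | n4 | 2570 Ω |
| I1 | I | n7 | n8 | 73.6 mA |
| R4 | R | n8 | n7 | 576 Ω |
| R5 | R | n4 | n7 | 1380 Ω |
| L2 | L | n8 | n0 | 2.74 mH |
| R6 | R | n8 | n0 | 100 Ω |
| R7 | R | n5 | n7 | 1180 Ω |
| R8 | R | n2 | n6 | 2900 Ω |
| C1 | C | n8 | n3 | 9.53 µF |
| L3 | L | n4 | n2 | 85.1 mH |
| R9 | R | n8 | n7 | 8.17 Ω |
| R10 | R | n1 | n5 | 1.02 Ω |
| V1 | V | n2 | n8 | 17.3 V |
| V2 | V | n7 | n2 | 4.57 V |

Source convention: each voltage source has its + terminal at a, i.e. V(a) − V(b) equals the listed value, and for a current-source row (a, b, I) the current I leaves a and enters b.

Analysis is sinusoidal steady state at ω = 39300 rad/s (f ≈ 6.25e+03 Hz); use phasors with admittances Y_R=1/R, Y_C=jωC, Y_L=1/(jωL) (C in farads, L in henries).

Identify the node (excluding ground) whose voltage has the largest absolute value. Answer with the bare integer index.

MNA unknowns: 8 node voltages V₁..V_8 plus 2 source currents (V1, V2)
R1: Y=0.01776+0.000j on G[8,1]
R2: Y=0.03534+0.000j on G[3,6]
L1: Y=0.000-0.07375j on G[4,0]
R3: Y=0.0003891+0.000j on G[7,4]
I1: z[7]−=0.0736, z[8]+=0.0736
R4: Y=0.001736+0.000j on G[8,7]
R5: Y=0.0007246+0.000j on G[4,7]
L2: Y=0.000-0.009287j on G[8,0]
R6: Y=0.01000+0.000j on G[8,0]
R7: Y=0.0008475+0.000j on G[5,7]
R8: Y=0.0003448+0.000j on G[2,6]
C1: Y=0.000+0.3745j on G[8,3]
L3: Y=0.000-0.0002990j on G[4,2]
R9: Y=0.1224+0.000j on G[8,7]
R10: Y=0.9804+0.000j on G[1,5]
V1: row V2−V8=17.3, i_V1 at 2,8
V2: row V7−V2=4.57, i_V2 at 7,2
solve → V1=-0.4965-0.7929j, V2=15.81-0.7929j, V3=-1.492-0.8087j, V4=0.08030+0.3021j, V5=-0.4784-0.7929j, V6=-1.324-0.8086j, V7=20.38-0.7929j, V8=-1.492-0.7929j
aux → i_V1=-2.834+0.005917j, i_V2=-2.829+0.001220j

7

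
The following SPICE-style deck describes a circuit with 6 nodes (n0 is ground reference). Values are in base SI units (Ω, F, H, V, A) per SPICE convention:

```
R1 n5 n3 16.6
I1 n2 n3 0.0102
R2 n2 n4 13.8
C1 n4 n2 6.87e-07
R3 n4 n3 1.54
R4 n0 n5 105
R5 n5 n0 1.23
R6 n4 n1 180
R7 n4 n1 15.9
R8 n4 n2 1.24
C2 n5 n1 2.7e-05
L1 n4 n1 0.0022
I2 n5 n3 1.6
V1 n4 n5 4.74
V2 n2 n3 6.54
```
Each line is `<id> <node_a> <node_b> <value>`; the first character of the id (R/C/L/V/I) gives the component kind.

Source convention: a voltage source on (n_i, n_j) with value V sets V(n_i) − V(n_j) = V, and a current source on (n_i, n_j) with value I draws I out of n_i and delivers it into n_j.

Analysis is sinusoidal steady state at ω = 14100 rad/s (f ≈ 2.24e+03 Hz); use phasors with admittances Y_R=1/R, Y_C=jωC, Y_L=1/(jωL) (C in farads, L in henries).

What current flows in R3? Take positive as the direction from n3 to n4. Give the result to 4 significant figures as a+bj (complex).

-1.812-0.01484j A

Element admittances at ω=14100 rad/s:
  Y(R1) = 0.06024+0.000j S between n5,n3
  I1: injects 0.0102 A into n3 (from n2)
  Y(R2) = 0.07246+0.000j S between n2,n4
  Y(C1) = 0.000+0.009687j S between n4,n2
  Y(R3) = 0.6494+0.000j S between n4,n3
  Y(R4) = 0.009524+0.000j S between n0,n5
  Y(R5) = 0.8130+0.000j S between n5,n0
  Y(R6) = 0.005556+0.000j S between n4,n1
  Y(R7) = 0.06289+0.000j S between n4,n1
  Y(R8) = 0.8065+0.000j S between n4,n2
  Y(C2) = 0.000+0.3807j S between n5,n1
  Y(L1) = 0.000-0.03224j S between n4,n1
  I2: injects 1.6 A into n3 (from n5)
  V1: constraint V(n4)−V(n5) = 4.74
  V2: constraint V(n2)−V(n3) = 6.54
Assemble and solve the 7×7 MNA system:
  V(n1)=-0.2461-0.9794j  V(n2)=8.489-0.02286j  V(n3)=1.949-0.02286j  V(n4)=4.740+0.000j  V(n5)=0.000+0.000j
  i(V1)=1.110+0.09508j  i(V2)=-3.305-0.01622j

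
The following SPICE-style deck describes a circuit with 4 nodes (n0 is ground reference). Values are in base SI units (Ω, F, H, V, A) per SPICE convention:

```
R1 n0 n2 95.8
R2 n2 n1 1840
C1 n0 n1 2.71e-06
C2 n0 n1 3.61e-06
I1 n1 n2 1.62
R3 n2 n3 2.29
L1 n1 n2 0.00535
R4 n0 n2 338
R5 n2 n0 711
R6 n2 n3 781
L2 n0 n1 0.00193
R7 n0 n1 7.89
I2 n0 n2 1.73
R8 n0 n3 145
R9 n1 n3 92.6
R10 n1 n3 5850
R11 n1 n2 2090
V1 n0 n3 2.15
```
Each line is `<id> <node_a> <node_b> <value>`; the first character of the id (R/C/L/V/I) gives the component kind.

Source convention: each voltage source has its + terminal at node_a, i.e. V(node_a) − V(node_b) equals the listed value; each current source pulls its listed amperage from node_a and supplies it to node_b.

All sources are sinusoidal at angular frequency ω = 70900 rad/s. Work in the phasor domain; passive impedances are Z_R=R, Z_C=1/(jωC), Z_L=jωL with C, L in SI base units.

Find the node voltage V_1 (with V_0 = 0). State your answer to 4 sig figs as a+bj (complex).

Apply KCL at each of the 3 non-ground nodes and solve the resulting linear system.
Node n1: branches {R2, C1, C2, I1, L1, L2, R7, R9, R10, R11} → V_1 = -1.105+3.389j
Node n2: branches {R1, R2, I1, R3, L1, R4, R5, R6, I2, R11} → V_2 = 5.324+0.04498j
Node n3: branches {R3, R6, R8, R9, R10, V1} → V_3 = -2.150+0.000j
Source currents: i(V1)=-3.300-0.05687j

-1.105+3.389j V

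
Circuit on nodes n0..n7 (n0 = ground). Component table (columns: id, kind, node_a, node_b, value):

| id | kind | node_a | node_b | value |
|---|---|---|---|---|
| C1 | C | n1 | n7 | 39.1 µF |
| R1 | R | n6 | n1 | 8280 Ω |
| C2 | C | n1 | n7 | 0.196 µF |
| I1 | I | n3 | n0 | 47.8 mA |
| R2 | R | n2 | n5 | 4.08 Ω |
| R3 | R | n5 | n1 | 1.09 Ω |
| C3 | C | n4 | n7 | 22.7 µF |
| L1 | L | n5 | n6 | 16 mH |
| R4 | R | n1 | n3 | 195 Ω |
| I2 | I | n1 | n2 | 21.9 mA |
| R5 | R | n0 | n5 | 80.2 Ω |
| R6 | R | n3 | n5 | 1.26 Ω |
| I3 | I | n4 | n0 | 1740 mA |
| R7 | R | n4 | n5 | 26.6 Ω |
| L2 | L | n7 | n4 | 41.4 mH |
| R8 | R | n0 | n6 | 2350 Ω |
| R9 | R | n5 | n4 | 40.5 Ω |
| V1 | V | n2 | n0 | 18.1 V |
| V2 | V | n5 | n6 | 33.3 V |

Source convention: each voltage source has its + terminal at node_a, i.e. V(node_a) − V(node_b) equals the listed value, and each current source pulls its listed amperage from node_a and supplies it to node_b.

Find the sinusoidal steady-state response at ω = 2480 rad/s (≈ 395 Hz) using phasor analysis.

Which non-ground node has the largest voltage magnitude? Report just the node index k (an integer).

MNA unknowns: 7 node voltages V₁..V_7 plus 2 source currents (V1, V2)
C1: Y=0.000+0.09697j on G[1,7]
R1: Y=0.0001208+0.000j on G[6,1]
C2: Y=0.000+0.0004861j on G[1,7]
I1: z[3]−=0.0478, z[0]+=0.0478
R2: Y=0.2451+0.000j on G[2,5]
R3: Y=0.9174+0.000j on G[5,1]
C3: Y=0.000+0.05630j on G[4,7]
L1: Y=0.000-0.02520j on G[5,6]
R4: Y=0.005128+0.000j on G[1,3]
I2: z[1]−=0.0219, z[2]+=0.0219
R5: Y=0.01247+0.000j on G[0,5]
R6: Y=0.7937+0.000j on G[3,5]
I3: z[4]−=1.74, z[0]+=1.74
R7: Y=0.03759+0.000j on G[4,5]
L2: Y=0.000-0.009740j on G[7,4]
R8: Y=0.0004255+0.000j on G[0,6]
R9: Y=0.02469+0.000j on G[5,4]
V1: row V2−V0=18.1, i_V1 at 2,0
V2: row V5−V6=33.3, i_V2 at 5,6
solve → V1=9.809-0.7378j, V2=18.10+0.000j, V3=10.17-0.004737j, V4=-11.80+10.93j, V5=10.24+0.000j, V6=-23.06+0.000j, V7=2.824+3.034j
aux → i_V1=-1.906+0.000j, i_V2=-0.01378+0.8393j

6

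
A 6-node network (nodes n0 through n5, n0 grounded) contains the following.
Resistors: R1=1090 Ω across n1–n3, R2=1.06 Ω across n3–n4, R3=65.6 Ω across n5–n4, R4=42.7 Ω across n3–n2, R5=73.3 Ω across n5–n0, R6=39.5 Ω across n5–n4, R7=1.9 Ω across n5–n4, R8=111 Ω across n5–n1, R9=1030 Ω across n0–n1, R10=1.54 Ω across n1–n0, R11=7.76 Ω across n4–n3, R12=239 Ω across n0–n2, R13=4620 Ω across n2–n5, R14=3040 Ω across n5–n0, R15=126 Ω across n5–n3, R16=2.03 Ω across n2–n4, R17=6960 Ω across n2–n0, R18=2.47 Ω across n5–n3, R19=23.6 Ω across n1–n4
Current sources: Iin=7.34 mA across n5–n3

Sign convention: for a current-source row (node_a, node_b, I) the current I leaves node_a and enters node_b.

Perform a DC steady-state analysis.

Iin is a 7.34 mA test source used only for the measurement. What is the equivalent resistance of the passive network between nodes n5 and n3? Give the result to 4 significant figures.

Element admittances at DC:
  Y(R1) = 0.0009174 S between n1,n3
  Y(R2) = 0.9434 S between n3,n4
  Y(R3) = 0.01524 S between n5,n4
  Y(R4) = 0.02342 S between n3,n2
  Y(R5) = 0.01364 S between n5,n0
  Y(R6) = 0.02532 S between n5,n4
  Y(R7) = 0.5263 S between n5,n4
  Y(R8) = 0.009009 S between n5,n1
  Y(R9) = 0.0009709 S between n0,n1
  Y(R10) = 0.6494 S between n1,n0
  Y(R11) = 0.1289 S between n4,n3
  Y(R12) = 0.004184 S between n0,n2
  Y(R13) = 0.0002165 S between n2,n5
  Y(R14) = 0.0003289 S between n5,n0
  Y(R15) = 0.007937 S between n5,n3
  Y(R16) = 0.4926 S between n2,n4
  Y(R17) = 0.0001437 S between n2,n0
  Y(R18) = 0.4049 S between n5,n3
  Y(R19) = 0.04237 S between n1,n4
  Iin: injects 0.00734 A into n3 (from n5)
Assemble and solve the 5×5 MNA system:
  V(n1)=7.348e-05  V(n2)=0.002097  V(n3)=0.005183  V(n4)=0.001972  V(n5)=-0.004070

R_eq = 1.261 Ω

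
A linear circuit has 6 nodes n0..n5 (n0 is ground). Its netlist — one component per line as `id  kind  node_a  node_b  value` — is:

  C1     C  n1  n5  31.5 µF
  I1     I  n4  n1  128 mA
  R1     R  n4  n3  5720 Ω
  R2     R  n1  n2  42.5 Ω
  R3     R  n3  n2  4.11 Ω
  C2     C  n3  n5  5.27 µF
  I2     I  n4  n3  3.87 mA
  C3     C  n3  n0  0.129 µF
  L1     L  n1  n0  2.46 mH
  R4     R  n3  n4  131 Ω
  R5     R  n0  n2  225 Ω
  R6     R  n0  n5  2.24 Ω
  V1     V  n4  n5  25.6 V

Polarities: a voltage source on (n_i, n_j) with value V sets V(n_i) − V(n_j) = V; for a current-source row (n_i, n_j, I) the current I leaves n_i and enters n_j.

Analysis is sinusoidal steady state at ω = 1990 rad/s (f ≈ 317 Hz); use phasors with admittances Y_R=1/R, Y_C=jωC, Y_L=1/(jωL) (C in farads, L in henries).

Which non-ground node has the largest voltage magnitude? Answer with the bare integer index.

4

MNA unknowns: 5 node voltages V₁..V_5 plus 1 source current (V1)
C1: Y=0.000+0.06269j on G[1,5]
I1: z[4]−=0.128, z[1]+=0.128
R1: Y=0.0001748+0.000j on G[4,3]
R2: Y=0.02353+0.000j on G[1,2]
R3: Y=0.2433+0.000j on G[3,2]
C2: Y=0.000+0.01049j on G[3,5]
I2: z[4]−=0.00387, z[3]+=0.00387
C3: Y=0.000+0.0002567j on G[3,0]
L1: Y=0.000-0.2043j on G[1,0]
R4: Y=0.007634+0.000j on G[3,4]
R5: Y=0.004444+0.000j on G[0,2]
R6: Y=0.4464+0.000j on G[0,5]
V1: row V4−V5=25.6, i_V1 at 4,5
solve → V1=0.7379+1.535j, V2=5.451-0.8864j, V3=6.007-1.137j, V4=24.84+0.3430j, V5=-0.7575+0.3430j
aux → i_V1=-0.2789-0.01156j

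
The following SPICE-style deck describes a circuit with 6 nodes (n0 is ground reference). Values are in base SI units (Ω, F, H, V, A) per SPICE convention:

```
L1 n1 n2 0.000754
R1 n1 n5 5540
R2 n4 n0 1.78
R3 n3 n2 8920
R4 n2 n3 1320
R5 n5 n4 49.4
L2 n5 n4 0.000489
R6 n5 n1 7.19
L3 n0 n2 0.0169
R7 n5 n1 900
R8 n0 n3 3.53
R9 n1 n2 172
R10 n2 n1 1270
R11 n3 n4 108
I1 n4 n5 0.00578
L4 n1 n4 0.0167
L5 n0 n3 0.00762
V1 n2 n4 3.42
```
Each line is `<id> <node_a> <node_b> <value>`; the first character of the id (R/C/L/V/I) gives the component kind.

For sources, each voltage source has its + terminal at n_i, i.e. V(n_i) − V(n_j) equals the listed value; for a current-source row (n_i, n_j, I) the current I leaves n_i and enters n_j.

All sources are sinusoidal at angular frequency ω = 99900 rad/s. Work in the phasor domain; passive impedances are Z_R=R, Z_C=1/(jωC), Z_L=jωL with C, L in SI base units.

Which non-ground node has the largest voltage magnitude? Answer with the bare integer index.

Element admittances at ω=99900 rad/s:
  Y(L1) = 0.000-0.01328j S between n1,n2
  Y(R1) = 0.0001805+0.000j S between n1,n5
  Y(R2) = 0.5618+0.000j S between n4,n0
  Y(R3) = 0.0001121+0.000j S between n3,n2
  Y(R4) = 0.0007576+0.000j S between n2,n3
  Y(R5) = 0.02024+0.000j S between n5,n4
  Y(L2) = 0.000-0.02047j S between n5,n4
  Y(R6) = 0.1391+0.000j S between n5,n1
  Y(L3) = 0.000-0.0005923j S between n0,n2
  Y(R7) = 0.001111+0.000j S between n5,n1
  Y(R8) = 0.2833+0.000j S between n0,n3
  Y(R9) = 0.005814+0.000j S between n1,n2
  Y(R10) = 0.0007874+0.000j S between n2,n1
  Y(R11) = 0.009259+0.000j S between n3,n4
  I1: injects 0.00578 A into n5 (from n4)
  Y(L4) = 0.000-0.0005994j S between n1,n4
  Y(L5) = 0.000-0.001314j S between n0,n3
  V1: constraint V(n2)−V(n4) = 3.42
Assemble and solve the 6×6 MNA system:
  V(n1)=1.311-0.2354j  V(n2)=3.415+0.003540j  V(n3)=0.009963+0.0001668j  V(n4)=-0.005028+0.003540j  V(n5)=1.188-0.05326j
  i(V1)=-0.02003+0.02838j

2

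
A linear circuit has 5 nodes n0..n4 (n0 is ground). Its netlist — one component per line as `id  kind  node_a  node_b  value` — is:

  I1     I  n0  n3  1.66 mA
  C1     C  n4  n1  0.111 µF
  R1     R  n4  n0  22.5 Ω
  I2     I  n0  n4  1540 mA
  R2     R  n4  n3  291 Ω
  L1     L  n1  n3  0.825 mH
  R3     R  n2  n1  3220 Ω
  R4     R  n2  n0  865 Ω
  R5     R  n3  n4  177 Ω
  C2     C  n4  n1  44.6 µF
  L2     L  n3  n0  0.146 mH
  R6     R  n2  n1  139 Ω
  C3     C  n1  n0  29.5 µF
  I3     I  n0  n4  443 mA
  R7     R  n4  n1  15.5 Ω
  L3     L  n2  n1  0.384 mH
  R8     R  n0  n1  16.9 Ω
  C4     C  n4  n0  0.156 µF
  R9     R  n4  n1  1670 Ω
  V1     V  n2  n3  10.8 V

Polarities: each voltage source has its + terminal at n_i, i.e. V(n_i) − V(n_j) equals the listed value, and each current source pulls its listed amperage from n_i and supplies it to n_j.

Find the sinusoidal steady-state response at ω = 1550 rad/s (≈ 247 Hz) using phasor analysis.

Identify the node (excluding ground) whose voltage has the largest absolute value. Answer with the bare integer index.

MNA unknowns: 4 node voltages V₁..V_4 plus 1 source current (V1)
I1: z[0]−=0.00166, z[3]+=0.00166
C1: Y=0.000+0.0001721j on G[4,1]
R1: Y=0.04444+0.000j on G[4,0]
I2: z[0]−=1.54, z[4]+=1.54
R2: Y=0.003436+0.000j on G[4,3]
L1: Y=0.000-0.7820j on G[1,3]
R3: Y=0.0003106+0.000j on G[2,1]
R4: Y=0.001156+0.000j on G[2,0]
R5: Y=0.005650+0.000j on G[3,4]
C2: Y=0.000+0.06913j on G[4,1]
L2: Y=0.000-4.419j on G[3,0]
R6: Y=0.007194+0.000j on G[2,1]
C3: Y=0.000+0.04572j on G[1,0]
I3: z[0]−=0.443, z[4]+=0.443
R7: Y=0.06452+0.000j on G[4,1]
L3: Y=0.000-1.680j on G[2,1]
R8: Y=0.05917+0.000j on G[0,1]
C4: Y=0.000+0.0002418j on G[4,0]
R9: Y=0.0005988+0.000j on G[4,1]
V1: row V2−V3=10.8, i_V1 at 2,3
solve → V1=7.428+0.4465j, V2=10.83+0.1773j, V3=0.02816+0.1773j, V4=17.29-5.535j
aux → i_V1=0.4143+5.714j

4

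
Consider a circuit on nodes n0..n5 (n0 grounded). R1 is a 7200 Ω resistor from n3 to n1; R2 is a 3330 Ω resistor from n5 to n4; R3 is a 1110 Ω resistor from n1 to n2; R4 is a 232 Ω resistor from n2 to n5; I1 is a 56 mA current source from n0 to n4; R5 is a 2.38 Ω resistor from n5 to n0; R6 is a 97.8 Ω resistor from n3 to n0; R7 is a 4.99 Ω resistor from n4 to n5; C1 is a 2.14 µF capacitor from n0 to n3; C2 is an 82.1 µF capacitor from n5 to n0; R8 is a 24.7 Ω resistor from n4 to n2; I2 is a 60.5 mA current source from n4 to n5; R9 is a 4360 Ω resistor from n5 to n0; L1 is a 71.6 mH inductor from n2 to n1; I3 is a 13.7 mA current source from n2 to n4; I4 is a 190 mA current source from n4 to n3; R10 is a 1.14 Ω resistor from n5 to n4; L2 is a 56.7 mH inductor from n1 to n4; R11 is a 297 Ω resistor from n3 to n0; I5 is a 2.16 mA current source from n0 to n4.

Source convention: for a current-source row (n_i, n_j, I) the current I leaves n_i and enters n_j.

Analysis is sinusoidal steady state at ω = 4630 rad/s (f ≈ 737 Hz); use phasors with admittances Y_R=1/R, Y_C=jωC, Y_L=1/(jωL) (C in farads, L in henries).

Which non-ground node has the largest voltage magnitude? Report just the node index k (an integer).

Element admittances at ω=4630 rad/s:
  Y(R1) = 0.0001389+0.000j S between n3,n1
  Y(R2) = 0.0003003+0.000j S between n5,n4
  Y(R3) = 0.0009009+0.000j S between n1,n2
  Y(R4) = 0.004310+0.000j S between n2,n5
  I1: injects 0.056 A into n4 (from n0)
  Y(R5) = 0.4202+0.000j S between n5,n0
  Y(R6) = 0.01022+0.000j S between n3,n0
  Y(R7) = 0.2004+0.000j S between n4,n5
  Y(C1) = 0.000+0.009908j S between n0,n3
  Y(C2) = 0.000+0.3801j S between n5,n0
  Y(R8) = 0.04049+0.000j S between n4,n2
  I2: injects 0.0605 A into n5 (from n4)
  Y(R9) = 0.0002294+0.000j S between n5,n0
  Y(L1) = 0.000-0.003017j S between n2,n1
  I3: injects 0.0137 A into n4 (from n2)
  I4: injects 0.19 A into n3 (from n4)
  Y(R10) = 0.8772+0.000j S between n5,n4
  Y(L2) = 0.000-0.003809j S between n1,n4
  Y(R11) = 0.003367+0.000j S between n3,n0
  I5: injects 0.00216 A into n4 (from n0)
Assemble and solve the 5×5 MNA system:
  V(n1)=-0.3069+0.2947j  V(n2)=-0.6193+0.1347j  V(n3)=9.099-6.563j  V(n4)=-0.3474+0.1524j  V(n5)=-0.1720+0.1532j

3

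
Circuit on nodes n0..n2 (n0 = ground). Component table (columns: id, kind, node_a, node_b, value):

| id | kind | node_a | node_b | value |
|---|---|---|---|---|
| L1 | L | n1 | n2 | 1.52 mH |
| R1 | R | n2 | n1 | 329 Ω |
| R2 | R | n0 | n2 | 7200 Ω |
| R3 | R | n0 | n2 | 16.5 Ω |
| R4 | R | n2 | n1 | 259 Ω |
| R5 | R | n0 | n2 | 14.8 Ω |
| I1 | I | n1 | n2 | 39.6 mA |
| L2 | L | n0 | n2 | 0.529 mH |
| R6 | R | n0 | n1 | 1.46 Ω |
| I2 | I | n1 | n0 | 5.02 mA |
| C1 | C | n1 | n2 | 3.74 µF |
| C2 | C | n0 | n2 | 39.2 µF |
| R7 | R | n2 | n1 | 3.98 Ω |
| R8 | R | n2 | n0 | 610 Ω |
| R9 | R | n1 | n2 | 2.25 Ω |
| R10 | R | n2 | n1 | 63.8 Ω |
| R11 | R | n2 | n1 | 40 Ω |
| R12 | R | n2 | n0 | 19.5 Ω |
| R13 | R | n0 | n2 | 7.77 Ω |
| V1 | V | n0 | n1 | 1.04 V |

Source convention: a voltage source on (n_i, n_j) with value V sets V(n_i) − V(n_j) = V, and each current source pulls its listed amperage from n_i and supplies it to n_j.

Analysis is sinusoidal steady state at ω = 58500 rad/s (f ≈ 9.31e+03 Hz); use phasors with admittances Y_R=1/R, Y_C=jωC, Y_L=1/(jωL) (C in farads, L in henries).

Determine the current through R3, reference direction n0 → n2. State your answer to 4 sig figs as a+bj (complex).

0.01098-0.01332j A

Apply KCL at each of the 2 non-ground nodes and solve the resulting linear system.
Node n1: branches {L1, R1, R4, I1, R6, I2, C1, R7, R9, R10, R11, V1} → V_1 = -1.040+0.000j
Node n2: branches {L1, R1, R2, R3, R4, R5, I1, L2, C1, C2, R7, R8, R9, R10, R11, R12, R13} → V_2 = -0.1812+0.2198j
Source currents: i(V1)=-1.260-0.3416j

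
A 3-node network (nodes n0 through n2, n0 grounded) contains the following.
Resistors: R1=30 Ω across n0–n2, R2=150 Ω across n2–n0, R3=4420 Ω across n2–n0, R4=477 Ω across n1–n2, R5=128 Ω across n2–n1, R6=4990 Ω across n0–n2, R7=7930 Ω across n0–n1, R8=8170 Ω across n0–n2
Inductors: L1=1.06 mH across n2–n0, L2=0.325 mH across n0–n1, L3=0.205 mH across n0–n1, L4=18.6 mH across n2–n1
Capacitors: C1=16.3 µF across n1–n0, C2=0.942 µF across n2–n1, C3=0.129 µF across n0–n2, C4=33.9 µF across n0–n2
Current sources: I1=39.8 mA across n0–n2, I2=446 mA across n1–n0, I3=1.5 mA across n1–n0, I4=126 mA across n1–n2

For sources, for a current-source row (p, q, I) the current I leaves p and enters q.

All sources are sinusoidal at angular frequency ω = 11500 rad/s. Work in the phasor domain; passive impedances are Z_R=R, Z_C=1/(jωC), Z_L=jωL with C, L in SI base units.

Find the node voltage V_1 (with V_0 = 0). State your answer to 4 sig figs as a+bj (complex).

MNA unknowns: 2 node voltages V₁..V_2
R1: Y=0.03333+0.000j on G[0,2]
R2: Y=0.006667+0.000j on G[2,0]
L1: Y=0.000-0.08203j on G[2,0]
L2: Y=0.000-0.2676j on G[0,1]
L3: Y=0.000-0.4242j on G[0,1]
R3: Y=0.0002262+0.000j on G[2,0]
C1: Y=0.000+0.1875j on G[1,0]
R4: Y=0.002096+0.000j on G[1,2]
I1: z[0]−=0.0398, z[2]+=0.0398
I2: z[1]−=0.446, z[0]+=0.446
I3: z[1]−=0.0015, z[0]+=0.0015
R5: Y=0.007812+0.000j on G[2,1]
R6: Y=0.0002004+0.000j on G[0,2]
R7: Y=0.0001261+0.000j on G[0,1]
R8: Y=0.0001224+0.000j on G[0,2]
C2: Y=0.000+0.01083j on G[2,1]
L4: Y=0.000-0.004675j on G[2,1]
C3: Y=0.000+0.001484j on G[0,2]
C4: Y=0.000+0.3898j on G[0,2]
I4: z[1]−=0.126, z[2]+=0.126
solve → V1=-0.01292-1.143j, V2=0.05012-0.5395j

-0.01292-1.143j V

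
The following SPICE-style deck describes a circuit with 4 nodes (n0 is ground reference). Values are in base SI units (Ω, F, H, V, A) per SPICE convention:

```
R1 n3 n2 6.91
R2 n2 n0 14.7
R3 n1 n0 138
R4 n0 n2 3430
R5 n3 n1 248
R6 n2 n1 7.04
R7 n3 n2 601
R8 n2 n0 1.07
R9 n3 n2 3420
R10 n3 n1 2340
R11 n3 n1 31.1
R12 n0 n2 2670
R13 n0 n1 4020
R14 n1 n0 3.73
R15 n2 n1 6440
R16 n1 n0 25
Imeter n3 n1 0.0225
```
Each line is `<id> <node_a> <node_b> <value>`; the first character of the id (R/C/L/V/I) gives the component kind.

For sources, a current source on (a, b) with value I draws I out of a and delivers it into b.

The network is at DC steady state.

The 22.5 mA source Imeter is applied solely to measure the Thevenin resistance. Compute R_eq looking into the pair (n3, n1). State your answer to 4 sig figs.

R_eq = 7.012 Ω

MNA unknowns: 3 node voltages V₁..V_3
R1: Y=0.1447 on G[3,2]
R2: Y=0.06803 on G[2,0]
R3: Y=0.007246 on G[1,0]
R4: Y=0.0002915 on G[0,2]
R5: Y=0.004032 on G[3,1]
R6: Y=0.1420 on G[2,1]
R7: Y=0.001664 on G[3,2]
R8: Y=0.9346 on G[2,0]
R9: Y=0.0002924 on G[3,2]
R10: Y=0.0004274 on G[3,1]
R11: Y=0.03215 on G[3,1]
R12: Y=0.0003745 on G[0,2]
R13: Y=0.0002488 on G[0,1]
R14: Y=0.2681 on G[1,0]
R15: Y=0.0001553 on G[2,1]
R16: Y=0.04000 on G[1,0]
Imeter: z[3]−=0.0225, z[1]+=0.0225
solve → V1=0.03328, V2=-0.01047, V3=-0.1245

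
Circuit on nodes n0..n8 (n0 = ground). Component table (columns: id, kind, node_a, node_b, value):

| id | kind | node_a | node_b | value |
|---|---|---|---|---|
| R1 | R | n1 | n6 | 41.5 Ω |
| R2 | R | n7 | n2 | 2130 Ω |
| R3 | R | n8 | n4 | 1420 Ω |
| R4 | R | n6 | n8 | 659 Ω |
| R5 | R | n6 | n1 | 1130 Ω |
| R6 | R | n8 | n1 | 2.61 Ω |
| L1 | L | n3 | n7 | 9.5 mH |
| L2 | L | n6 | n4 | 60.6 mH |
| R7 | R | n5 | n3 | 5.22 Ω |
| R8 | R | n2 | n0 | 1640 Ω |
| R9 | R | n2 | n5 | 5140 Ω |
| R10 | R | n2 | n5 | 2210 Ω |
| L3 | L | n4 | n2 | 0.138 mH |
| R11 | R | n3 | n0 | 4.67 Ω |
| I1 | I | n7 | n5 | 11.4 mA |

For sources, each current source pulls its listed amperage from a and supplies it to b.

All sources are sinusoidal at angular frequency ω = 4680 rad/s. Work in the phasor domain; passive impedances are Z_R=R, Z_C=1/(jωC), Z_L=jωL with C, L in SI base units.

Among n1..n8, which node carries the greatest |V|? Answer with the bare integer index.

7

Apply KCL at each of the 8 non-ground nodes and solve the resulting linear system.
Node n1: branches {R1, R5, R6} → V_1 = 0.02013-0.1376j
Node n2: branches {R2, R8, R9, R10, L3} → V_2 = 0.02013-0.1376j
Node n3: branches {L1, R7, R11} → V_3 = -5.731e-05+0.0003918j
Node n4: branches {R3, L2, L3} → V_4 = 0.02013-0.1376j
Node n5: branches {R7, R9, R10, I1} → V_5 = 0.05932-7.268e-05j
Node n6: branches {R1, R4, R5, L2} → V_6 = 0.02013-0.1376j
Node n7: branches {R2, L1, I1} → V_7 = -0.007744-0.5059j
Node n8: branches {R3, R4, R6} → V_8 = 0.02013-0.1376j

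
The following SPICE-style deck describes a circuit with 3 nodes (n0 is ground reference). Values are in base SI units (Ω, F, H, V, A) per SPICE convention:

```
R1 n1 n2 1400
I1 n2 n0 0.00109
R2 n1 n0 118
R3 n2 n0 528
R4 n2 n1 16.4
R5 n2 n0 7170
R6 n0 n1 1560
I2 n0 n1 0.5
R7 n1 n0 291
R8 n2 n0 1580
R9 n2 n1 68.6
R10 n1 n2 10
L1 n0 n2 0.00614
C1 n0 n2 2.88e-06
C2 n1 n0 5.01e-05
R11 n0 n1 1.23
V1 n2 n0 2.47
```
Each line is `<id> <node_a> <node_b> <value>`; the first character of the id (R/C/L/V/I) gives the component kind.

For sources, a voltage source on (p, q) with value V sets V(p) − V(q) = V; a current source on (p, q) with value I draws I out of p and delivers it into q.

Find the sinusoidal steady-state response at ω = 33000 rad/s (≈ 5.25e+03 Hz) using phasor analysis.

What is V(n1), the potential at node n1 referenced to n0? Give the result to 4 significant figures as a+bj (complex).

0.2508-0.4138j V

Apply KCL at each of the 2 non-ground nodes and solve the resulting linear system.
Node n1: branches {R1, R2, R4, R6, I2, R7, R9, R10, C2, R11} → V_1 = 0.2508-0.4138j
Node n2: branches {R1, I1, R3, R4, R5, R8, R9, R10, L1, C1, V1} → V_2 = 2.470+0.000j
Source currents: i(V1)=-0.3989-0.2955j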